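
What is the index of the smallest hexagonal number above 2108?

33

Solve n(2n−1) > 2108 for integer n.
The largest n with value ≤ 2108 is 32 (since 2016 ≤ 2108 < 2145), so the first above is n = 33, value 2145.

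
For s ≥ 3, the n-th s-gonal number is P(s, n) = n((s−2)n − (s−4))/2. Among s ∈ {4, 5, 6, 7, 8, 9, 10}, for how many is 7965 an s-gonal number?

s = 4: P(4, 89) = 7921 and P(4, 90) = 8100; 7965 is not s-gonal.
s = 5: P(5, 73) = 7957 and P(5, 74) = 8177; 7965 is not s-gonal.
s = 6: P(6, 63) = 7875 and P(6, 64) = 8128; 7965 is not s-gonal.
s = 7: P(7, 56) = 7756 and P(7, 57) = 8037; 7965 is not s-gonal.
s = 8: P(8, 51) = 7701 and P(8, 52) = 8008; 7965 is not s-gonal.
s = 9: P(9, 48) = 7944 and P(9, 49) = 8281; 7965 is not s-gonal.
s = 10: P(10, 45) = 7965. ✓
Hits: s ∈ {10} → 1.

1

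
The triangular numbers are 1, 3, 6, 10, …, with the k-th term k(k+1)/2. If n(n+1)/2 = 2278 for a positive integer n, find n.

67

Set n(n+1)/2 = 2278, giving n² + n − 4556 = 0.
The discriminant is 1 + 8·2278 = 18225, and √18225 = 135.
So n = (-1 + 135) / 2 = 134/2 = 67.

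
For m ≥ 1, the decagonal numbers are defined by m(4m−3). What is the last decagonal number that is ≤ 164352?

164227

Solve n(4n−3) ≤ 164352 for integer n.
n = 203 gives 164227 ≤ 164352, while n = 204 gives 165852 > 164352; so the answer is 164227.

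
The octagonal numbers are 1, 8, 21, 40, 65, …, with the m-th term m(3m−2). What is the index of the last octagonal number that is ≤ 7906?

Solve n(3n−2) ≤ 7906 for integer n.
n = 51 gives 7701 ≤ 7906, while n = 52 gives 8008 > 7906; so the answer is index 51.

51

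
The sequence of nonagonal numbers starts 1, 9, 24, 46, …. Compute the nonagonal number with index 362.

362·(7·362 − 5)/2 = 362·2529/2 = 457749.

457749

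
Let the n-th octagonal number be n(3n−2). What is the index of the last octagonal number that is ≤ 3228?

Solve n(3n−2) ≤ 3228 for integer n.
n = 33 gives 3201 ≤ 3228, while n = 34 gives 3400 > 3228; so the answer is index 33.

33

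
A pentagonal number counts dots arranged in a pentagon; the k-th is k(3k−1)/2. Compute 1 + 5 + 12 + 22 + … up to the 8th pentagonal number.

Σ i(3i−1)/2 = (3Σi² − Σi) / 2 over i = 1..8.
Σi = 36 and Σi² = 204.
(3·204 − 1·36) / 2 = 576/2 = 288.

288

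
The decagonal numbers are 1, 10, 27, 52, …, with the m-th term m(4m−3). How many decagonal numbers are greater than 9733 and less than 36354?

46

The n-th decagonal number is n(4n−3).
Smallest index with value > 9733: n = 50 (giving 9850).
Largest index with value < 36354: n = 95 (giving 35815).
Indices 50 through 95: 46 terms.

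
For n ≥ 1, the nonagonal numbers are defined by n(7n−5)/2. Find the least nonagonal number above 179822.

181374

Solve n(7n−5)/2 > 179822 for integer n.
The largest n with value ≤ 179822 is 227 (since 179784 ≤ 179822 < 181374), so the first above is n = 228, value 181374.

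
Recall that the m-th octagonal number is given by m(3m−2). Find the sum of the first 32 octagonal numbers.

33264

Σ i(3i−2) = 3Σi² − 2Σi over i = 1..32.
Σi = 528 and Σi² = 11440.
3·11440 − 2·528 = 33264.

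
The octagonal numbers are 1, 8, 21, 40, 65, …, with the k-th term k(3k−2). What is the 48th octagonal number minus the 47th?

Consecutive octagonal numbers differ by 6n − 5: here 6·48 − 5 = 283.

283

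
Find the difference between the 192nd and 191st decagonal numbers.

1529

Consecutive decagonal numbers differ by 8n − 7: here 8·192 − 7 = 1529.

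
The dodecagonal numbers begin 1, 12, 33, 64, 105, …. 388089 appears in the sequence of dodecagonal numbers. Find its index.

Set n(5n−4) = 388089, giving 5n² − 4n − 388089 = 0.
So n = (4 + 2786) / 10 = 2790/10 = 279.

279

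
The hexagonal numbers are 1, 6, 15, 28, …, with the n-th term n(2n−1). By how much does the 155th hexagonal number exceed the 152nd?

155·(2·155 − 1) = 47895 and 152·(2·152 − 1) = 46056.
Difference: 47895 − 46056 = 1839.

1839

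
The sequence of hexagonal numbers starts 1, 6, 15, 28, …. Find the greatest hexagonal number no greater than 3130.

3003

Solve n(2n−1) ≤ 3130 for integer n.
n = 39 gives 3003 ≤ 3130, while n = 40 gives 3160 > 3130; so the answer is 3003.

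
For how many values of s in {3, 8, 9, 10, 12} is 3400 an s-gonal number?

s = 3: P(3, 81) = 3321 and P(3, 82) = 3403; 3400 is not s-gonal.
s = 8: P(8, 34) = 3400. ✓
s = 9: P(9, 31) = 3286 and P(9, 32) = 3504; 3400 is not s-gonal.
s = 10: P(10, 29) = 3277 and P(10, 30) = 3510; 3400 is not s-gonal.
s = 12: P(12, 26) = 3276 and P(12, 27) = 3537; 3400 is not s-gonal.
Hits: s ∈ {8} → 1.

1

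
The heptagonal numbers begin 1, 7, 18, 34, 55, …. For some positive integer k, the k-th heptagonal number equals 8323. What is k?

58

Set n(5n−3)/2 = 8323, giving 5n² − 3n − 16646 = 0.
So n = (3 + 577) / 10 = 580/10 = 58.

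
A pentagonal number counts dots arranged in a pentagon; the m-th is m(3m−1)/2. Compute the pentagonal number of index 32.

The 32nd pentagonal number is n(3n−1)/2 with n = 32.
32·(3·32 − 1)/2 = 32·95/2 = 1520.

1520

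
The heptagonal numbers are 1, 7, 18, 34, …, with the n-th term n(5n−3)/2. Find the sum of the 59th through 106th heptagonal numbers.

833840

Σ i(5i−3)/2 = (5Σi² − 3Σi) / 2 over i = 59..106.
Σi = 5671 − 1711 = 3960 and Σi² = 402641 − 66729 = 335912.
(5·335912 − 3·3960) / 2 = 1667680/2 = 833840.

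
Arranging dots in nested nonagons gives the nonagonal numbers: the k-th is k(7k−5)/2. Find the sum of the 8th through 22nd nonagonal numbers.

12230

Σ i(7i−5)/2 = (7Σi² − 5Σi) / 2 over i = 8..22.
Σi = 253 − 28 = 225 and Σi² = 3795 − 140 = 3655.
(7·3655 − 5·225) / 2 = 24460/2 = 12230.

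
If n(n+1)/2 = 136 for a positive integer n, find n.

Set n(n+1)/2 = 136, giving n² + n − 272 = 0.
The discriminant is 1 + 8·136 = 1089, and √1089 = 33.
So n = (-1 + 33) / 2 = 32/2 = 16.

16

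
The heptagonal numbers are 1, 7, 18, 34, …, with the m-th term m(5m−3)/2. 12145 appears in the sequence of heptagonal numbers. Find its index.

70

Set n(5n−3)/2 = 12145, giving 5n² − 3n − 24290 = 0.
The discriminant is 9 + 40·12145 = 485809, and √485809 = 697.
So n = (3 + 697) / 10 = 700/10 = 70.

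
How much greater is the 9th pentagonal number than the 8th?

25

Consecutive pentagonal numbers differ by 3n − 2: here 3·9 − 2 = 25.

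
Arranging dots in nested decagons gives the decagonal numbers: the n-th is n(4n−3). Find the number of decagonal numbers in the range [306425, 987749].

The n-th decagonal number is n(4n−3).
Smallest index with value ≥ 306425: n = 278 (giving 308302).
Largest index with value ≤ 987749: n = 497 (giving 986545).
Indices 278 through 497: 220 terms.

220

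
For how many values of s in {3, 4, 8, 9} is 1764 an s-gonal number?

1

s = 3: P(3, 58) = 1711 and P(3, 59) = 1770; 1764 is not s-gonal.
s = 4: P(4, 42) = 1764. ✓
s = 8: P(8, 24) = 1680 and P(8, 25) = 1825; 1764 is not s-gonal.
s = 9: P(9, 22) = 1639 and P(9, 23) = 1794; 1764 is not s-gonal.
Hits: s ∈ {4} → 1.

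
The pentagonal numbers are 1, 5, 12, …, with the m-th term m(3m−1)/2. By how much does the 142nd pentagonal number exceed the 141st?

424

Consecutive pentagonal numbers differ by 3n − 2: here 3·142 − 2 = 424.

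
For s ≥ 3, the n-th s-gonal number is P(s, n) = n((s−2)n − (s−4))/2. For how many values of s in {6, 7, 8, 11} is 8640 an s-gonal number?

s = 6: P(6, 65) = 8385 and P(6, 66) = 8646; 8640 is not s-gonal.
s = 7: P(7, 59) = 8614 and P(7, 60) = 8910; 8640 is not s-gonal.
s = 8: P(8, 54) = 8640. ✓
s = 11: P(11, 44) = 8558 and P(11, 45) = 8955; 8640 is not s-gonal.
Hits: s ∈ {8} → 1.

1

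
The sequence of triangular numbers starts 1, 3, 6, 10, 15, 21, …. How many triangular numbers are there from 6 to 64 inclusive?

The n-th triangular number is n(n+1)/2.
Smallest index with value ≥ 6: n = 3 (giving 6).
Largest index with value ≤ 64: n = 10 (giving 55).
Indices 3 through 10: 8 terms.

8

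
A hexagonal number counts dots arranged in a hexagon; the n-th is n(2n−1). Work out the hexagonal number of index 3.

15

The 3rd hexagonal number is n(2n−1) with n = 3.
3·(2·3 − 1) = 3·5 = 15.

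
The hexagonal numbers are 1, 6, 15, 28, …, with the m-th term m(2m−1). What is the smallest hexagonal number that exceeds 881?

946

Solve n(2n−1) > 881 for integer n.
The largest n with value ≤ 881 is 21 (since 861 ≤ 881 < 946), so the first above is n = 22, value 946.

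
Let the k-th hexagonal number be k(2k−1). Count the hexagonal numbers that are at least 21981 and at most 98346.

The n-th hexagonal number is n(2n−1).
Smallest index with value ≥ 21981: n = 106 (giving 22366).
Largest index with value ≤ 98346: n = 222 (giving 98346).
Indices 106 through 222: 117 terms.

117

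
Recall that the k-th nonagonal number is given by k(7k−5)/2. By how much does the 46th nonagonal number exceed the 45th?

Consecutive nonagonal numbers differ by 7n − 6: here 7·46 − 6 = 316.

316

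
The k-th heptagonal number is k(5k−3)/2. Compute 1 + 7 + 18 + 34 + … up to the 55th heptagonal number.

140140

Σ i(5i−3)/2 = (5Σi² − 3Σi) / 2 over i = 1..55.
Σi = 1540 and Σi² = 56980.
(5·56980 − 3·1540) / 2 = 280280/2 = 140140.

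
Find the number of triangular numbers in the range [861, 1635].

The n-th triangular number is n(n+1)/2.
Smallest index with value ≥ 861: n = 41 (giving 861).
Largest index with value ≤ 1635: n = 56 (giving 1596).
Indices 41 through 56: 16 terms.

16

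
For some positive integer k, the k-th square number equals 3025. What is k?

We need n² = 3025, so n = √3025 = 55.

55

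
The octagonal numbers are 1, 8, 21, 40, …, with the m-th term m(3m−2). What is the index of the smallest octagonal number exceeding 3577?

35

Solve n(3n−2) > 3577 for integer n.
The largest n with value ≤ 3577 is 34 (since 3400 ≤ 3577 < 3605), so the first above is n = 35, value 3605.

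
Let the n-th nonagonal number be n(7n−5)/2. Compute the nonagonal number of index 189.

The 189th nonagonal number is n(7n−5)/2 with n = 189.
189·(7·189 − 5)/2 = 189·1318/2 = 189·659 = 124551.

124551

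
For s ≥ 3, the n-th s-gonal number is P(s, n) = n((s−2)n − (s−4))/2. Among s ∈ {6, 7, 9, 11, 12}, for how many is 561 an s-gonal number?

2

s = 6: P(6, 17) = 561. ✓
s = 7: P(7, 15) = 540 and P(7, 16) = 616; 561 is not s-gonal.
s = 9: P(9, 13) = 559 and P(9, 14) = 651; 561 is not s-gonal.
s = 11: P(11, 11) = 506 and P(11, 12) = 606; 561 is not s-gonal.
s = 12: P(12, 11) = 561. ✓
Hits: s ∈ {6, 12} → 2.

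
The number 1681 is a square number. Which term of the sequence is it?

We need n² = 1681, so n = √1681 = 41.
Check: 41² = 1681. ✓

41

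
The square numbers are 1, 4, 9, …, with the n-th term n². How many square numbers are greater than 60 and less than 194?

The n-th square number is n².
Smallest index with value > 60: n = 8 (giving 64).
Largest index with value < 194: n = 13 (giving 169).
Indices 8 through 13: 6 terms.

6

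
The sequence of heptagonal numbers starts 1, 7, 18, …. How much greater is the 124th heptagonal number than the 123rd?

616

Consecutive heptagonal numbers differ by 5n − 4: here 5·124 − 4 = 616.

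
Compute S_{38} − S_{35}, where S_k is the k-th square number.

219

38² = 1444 and 35² = 1225.
Difference: 1444 − 1225 = 219.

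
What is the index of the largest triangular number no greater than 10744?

146

Solve n(n+1)/2 ≤ 10744 for integer n.
n = 146 gives 10731 ≤ 10744, while n = 147 gives 10878 > 10744; so the answer is index 146.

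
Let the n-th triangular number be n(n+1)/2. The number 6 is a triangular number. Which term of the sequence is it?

Set n(n+1)/2 = 6, giving n² + n − 12 = 0.
The discriminant is 1 + 8·6 = 49, and √49 = 7.
So n = (-1 + 7) / 2 = 6/2 = 3.
Check: 3·4/2 = 6. ✓

3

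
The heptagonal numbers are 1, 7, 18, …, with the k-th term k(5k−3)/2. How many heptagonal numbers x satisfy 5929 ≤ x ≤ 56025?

The n-th heptagonal number is n(5n−3)/2.
Smallest index with value ≥ 5929: n = 49 (giving 5929).
Largest index with value ≤ 56025: n = 150 (giving 56025).
Indices 49 through 150: 102 terms.

102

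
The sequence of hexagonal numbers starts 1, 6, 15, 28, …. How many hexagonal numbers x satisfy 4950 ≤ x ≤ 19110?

49

The n-th hexagonal number is n(2n−1).
Smallest index with value ≥ 4950: n = 50 (giving 4950).
Largest index with value ≤ 19110: n = 98 (giving 19110).
Indices 50 through 98: 49 terms.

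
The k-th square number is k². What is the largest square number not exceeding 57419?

Solve n² ≤ 57419 for integer n.
n = 239 gives 57121 ≤ 57419, while n = 240 gives 57600 > 57419; so the answer is 57121.

57121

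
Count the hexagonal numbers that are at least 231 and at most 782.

10

The n-th hexagonal number is n(2n−1).
Smallest index with value ≥ 231: n = 11 (giving 231).
Largest index with value ≤ 782: n = 20 (giving 780).
Indices 11 through 20: 10 terms.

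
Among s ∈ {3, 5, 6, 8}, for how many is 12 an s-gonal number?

1

s = 3: P(3, 4) = 10 and P(3, 5) = 15; 12 is not s-gonal.
s = 5: P(5, 3) = 12. ✓
s = 6: P(6, 2) = 6 and P(6, 3) = 15; 12 is not s-gonal.
s = 8: P(8, 2) = 8 and P(8, 3) = 21; 12 is not s-gonal.
Hits: s ∈ {5} → 1.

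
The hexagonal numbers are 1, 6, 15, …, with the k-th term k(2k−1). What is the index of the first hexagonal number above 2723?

Solve n(2n−1) > 2723 for integer n.
The largest n with value ≤ 2723 is 37 (since 2701 ≤ 2723 < 2850), so the first above is n = 38, value 2850.

38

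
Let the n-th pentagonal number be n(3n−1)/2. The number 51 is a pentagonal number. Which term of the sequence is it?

6

Set n(3n−1)/2 = 51, giving 3n² − n − 102 = 0.
The discriminant is 1 + 24·51 = 1225, and √1225 = 35.
So n = (1 + 35) / 6 = 36/6 = 6.
Check: 6·(3·6 − 1)/2 = 51. ✓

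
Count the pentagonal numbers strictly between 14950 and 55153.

91

The n-th pentagonal number is n(3n−1)/2.
Smallest index with value > 14950: n = 101 (giving 15251).
Largest index with value < 55153: n = 191 (giving 54626).
Indices 101 through 191: 91 terms.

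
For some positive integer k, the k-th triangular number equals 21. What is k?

6

Set n(n+1)/2 = 21, giving n² + n − 42 = 0.
The discriminant is 1 + 8·21 = 169, and √169 = 13.
So n = (-1 + 13) / 2 = 12/2 = 6.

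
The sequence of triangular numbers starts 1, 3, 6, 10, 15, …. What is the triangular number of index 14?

105

The 14th triangular number is n(n+1)/2 with n = 14.
14·15/2 = 210/2 = 105.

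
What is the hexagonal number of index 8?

120

The 8th hexagonal number is n(2n−1) with n = 8.
8·(2·8 − 1) = 8·15 = 120.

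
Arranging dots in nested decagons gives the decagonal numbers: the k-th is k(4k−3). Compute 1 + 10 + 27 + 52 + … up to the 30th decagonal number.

36425

Σ i(4i−3) = 4Σi² − 3Σi over i = 1..30.
Σi = 465 and Σi² = 9455.
4·9455 − 3·465 = 36425.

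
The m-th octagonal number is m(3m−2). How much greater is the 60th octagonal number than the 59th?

Consecutive octagonal numbers differ by 6n − 5: here 6·60 − 5 = 355.

355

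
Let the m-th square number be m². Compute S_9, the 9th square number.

81

The 9th square number is n² with n = 9.
9² = 81.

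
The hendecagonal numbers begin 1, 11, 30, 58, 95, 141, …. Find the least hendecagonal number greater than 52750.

Solve n(9n−7)/2 > 52750 for integer n.
The largest n with value ≤ 52750 is 108 (since 52110 ≤ 52750 < 53083), so the first above is n = 109, value 53083.

53083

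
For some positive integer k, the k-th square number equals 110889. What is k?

We need n² = 110889, so n = √110889 = 333.

333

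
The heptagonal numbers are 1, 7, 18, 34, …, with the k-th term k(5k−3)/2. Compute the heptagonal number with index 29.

2059

The 29th heptagonal number is n(5n−3)/2 with n = 29.
29·(5·29 − 3)/2 = 29·142/2 = 29·71 = 2059.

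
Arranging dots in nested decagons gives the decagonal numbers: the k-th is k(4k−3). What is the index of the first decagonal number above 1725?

Solve n(4n−3) > 1725 for integer n.
The largest n with value ≤ 1725 is 21 (since 1701 ≤ 1725 < 1870), so the first above is n = 22, value 1870.

22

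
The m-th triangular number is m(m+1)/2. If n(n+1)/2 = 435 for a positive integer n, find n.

Set n(n+1)/2 = 435, giving n² + n − 870 = 0.
The discriminant is 1 + 8·435 = 3481, and √3481 = 59.
So n = (-1 + 59) / 2 = 58/2 = 29.

29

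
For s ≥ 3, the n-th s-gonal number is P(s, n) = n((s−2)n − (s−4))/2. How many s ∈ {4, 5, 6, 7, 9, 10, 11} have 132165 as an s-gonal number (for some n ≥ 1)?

1

s = 4: P(4, 363) = 131769 and P(4, 364) = 132496; 132165 is not s-gonal.
s = 5: P(5, 297) = 132165. ✓
s = 6: P(6, 257) = 131841 and P(6, 258) = 132870; 132165 is not s-gonal.
s = 7: P(7, 230) = 131905 and P(7, 231) = 133056; 132165 is not s-gonal.
s = 9: P(9, 194) = 131241 and P(9, 195) = 132600; 132165 is not s-gonal.
s = 10: P(10, 182) = 131950 and P(10, 183) = 133407; 132165 is not s-gonal.
s = 11: P(11, 171) = 130986 and P(11, 172) = 132526; 132165 is not s-gonal.
Hits: s ∈ {5} → 1.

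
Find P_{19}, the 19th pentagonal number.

19·(3·19 − 1)/2 = 19·56/2 = 19·28 = 532.

532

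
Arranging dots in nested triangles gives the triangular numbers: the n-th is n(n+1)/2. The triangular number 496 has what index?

Set n(n+1)/2 = 496, giving n² + n − 992 = 0.
So n = (-1 + 63) / 2 = 62/2 = 31.
Check: 31·32/2 = 496. ✓

31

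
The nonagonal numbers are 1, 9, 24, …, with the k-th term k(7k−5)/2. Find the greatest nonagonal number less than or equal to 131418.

Solve n(7n−5)/2 ≤ 131418 for integer n.
n = 194 gives 131241 ≤ 131418, while n = 195 gives 132600 > 131418; so the answer is 131241.

131241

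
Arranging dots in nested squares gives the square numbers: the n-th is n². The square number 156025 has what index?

395

We need n² = 156025, so n = √156025 = 395.
Check: 395² = 156025. ✓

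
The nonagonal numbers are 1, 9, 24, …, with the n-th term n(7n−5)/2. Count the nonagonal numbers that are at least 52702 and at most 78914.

27

The n-th nonagonal number is n(7n−5)/2.
Smallest index with value ≥ 52702: n = 124 (giving 53506).
Largest index with value ≤ 78914: n = 150 (giving 78375).
Indices 124 through 150: 27 terms.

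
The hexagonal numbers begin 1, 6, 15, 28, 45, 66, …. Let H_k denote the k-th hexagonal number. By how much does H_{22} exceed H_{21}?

Consecutive hexagonal numbers differ by 4n − 3: here 4·22 − 3 = 85.

85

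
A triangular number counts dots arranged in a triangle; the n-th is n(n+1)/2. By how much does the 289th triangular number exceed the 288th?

289

Consecutive triangular numbers differ by n: T_{289} − T_{288} = 289.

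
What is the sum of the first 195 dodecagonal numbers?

Σ i(5i−4) = 5Σi² − 4Σi over i = 1..195.
Σi = 19110 and Σi² = 2490670.
5·2490670 − 4·19110 = 12376910.

12376910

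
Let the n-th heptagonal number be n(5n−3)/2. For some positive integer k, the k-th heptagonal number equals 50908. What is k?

143

Set n(5n−3)/2 = 50908, giving 5n² − 3n − 101816 = 0.
So n = (3 + 1427) / 10 = 1430/10 = 143.
Check: 143·(5·143 − 3)/2 = 50908. ✓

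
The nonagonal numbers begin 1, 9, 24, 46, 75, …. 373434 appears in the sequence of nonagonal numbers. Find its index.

327

Set n(7n−5)/2 = 373434, giving 7n² − 5n − 746868 = 0.
The discriminant is 25 + 56·373434 = 20912329, and √20912329 = 4573.
So n = (5 + 4573) / 14 = 4578/14 = 327.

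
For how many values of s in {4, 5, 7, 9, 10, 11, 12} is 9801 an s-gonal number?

2

s = 4: P(4, 99) = 9801. ✓
s = 5: P(5, 81) = 9801. ✓
s = 7: P(7, 62) = 9517 and P(7, 63) = 9828; 9801 is not s-gonal.
s = 9: P(9, 53) = 9699 and P(9, 54) = 10071; 9801 is not s-gonal.
s = 10: P(10, 49) = 9457 and P(10, 50) = 9850; 9801 is not s-gonal.
s = 11: P(11, 47) = 9776 and P(11, 48) = 10200; 9801 is not s-gonal.
s = 12: P(12, 44) = 9504 and P(12, 45) = 9945; 9801 is not s-gonal.
Hits: s ∈ {4, 5} → 2.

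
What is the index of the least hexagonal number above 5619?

Solve n(2n−1) > 5619 for integer n.
The largest n with value ≤ 5619 is 53 (since 5565 ≤ 5619 < 5778), so the first above is n = 54, value 5778.

54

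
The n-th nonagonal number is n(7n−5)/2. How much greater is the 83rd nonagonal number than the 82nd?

Consecutive nonagonal numbers differ by 7n − 6: here 7·83 − 6 = 575.

575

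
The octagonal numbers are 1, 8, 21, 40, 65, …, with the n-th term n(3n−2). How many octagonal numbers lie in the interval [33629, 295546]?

The n-th octagonal number is n(3n−2).
Smallest index with value ≥ 33629: n = 107 (giving 34133).
Largest index with value ≤ 295546: n = 314 (giving 295160).
Indices 107 through 314: 208 terms.

208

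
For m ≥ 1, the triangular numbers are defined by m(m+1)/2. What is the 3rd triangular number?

3·4/2 = 12/2 = 6.

6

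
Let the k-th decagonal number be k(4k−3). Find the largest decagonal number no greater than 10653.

10251

Solve n(4n−3) ≤ 10653 for integer n.
n = 51 gives 10251 ≤ 10653, while n = 52 gives 10660 > 10653; so the answer is 10251.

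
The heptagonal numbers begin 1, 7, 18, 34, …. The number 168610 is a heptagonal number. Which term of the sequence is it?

Set n(5n−3)/2 = 168610, giving 5n² − 3n − 337220 = 0.
So n = (3 + 2597) / 10 = 2600/10 = 260.

260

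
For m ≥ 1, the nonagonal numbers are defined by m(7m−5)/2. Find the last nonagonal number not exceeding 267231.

Solve n(7n−5)/2 ≤ 267231 for integer n.
n = 276 gives 265926 ≤ 267231, while n = 277 gives 267859 > 267231; so the answer is 265926.

265926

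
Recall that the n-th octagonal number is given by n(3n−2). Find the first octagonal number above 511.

Solve n(3n−2) > 511 for integer n.
The largest n with value ≤ 511 is 13 (since 481 ≤ 511 < 560), so the first above is n = 14, value 560.

560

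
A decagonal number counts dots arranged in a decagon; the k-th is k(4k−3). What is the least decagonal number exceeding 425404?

Solve n(4n−3) > 425404 for integer n.
The largest n with value ≤ 425404 is 326 (since 424126 ≤ 425404 < 426735), so the first above is n = 327, value 426735.

426735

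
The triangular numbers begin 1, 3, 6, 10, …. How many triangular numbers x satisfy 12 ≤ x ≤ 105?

The n-th triangular number is n(n+1)/2.
Smallest index with value ≥ 12: n = 5 (giving 15).
Largest index with value ≤ 105: n = 14 (giving 105).
Indices 5 through 14: 10 terms.

10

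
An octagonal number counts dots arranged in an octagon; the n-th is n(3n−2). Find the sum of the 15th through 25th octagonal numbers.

Σ i(3i−2) = 3Σi² − 2Σi over i = 15..25.
Σi = 325 − 105 = 220 and Σi² = 5525 − 1015 = 4510.
3·4510 − 2·220 = 13090.

13090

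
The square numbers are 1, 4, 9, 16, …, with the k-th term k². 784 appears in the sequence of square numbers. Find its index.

We need n² = 784, so n = √784 = 28.
Check: 28² = 784. ✓

28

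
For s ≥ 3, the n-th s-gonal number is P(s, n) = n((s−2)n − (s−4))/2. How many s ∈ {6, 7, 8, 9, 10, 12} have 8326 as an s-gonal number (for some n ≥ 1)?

s = 6: P(6, 64) = 8128 and P(6, 65) = 8385; 8326 is not s-gonal.
s = 7: P(7, 58) = 8323 and P(7, 59) = 8614; 8326 is not s-gonal.
s = 8: P(8, 53) = 8321 and P(8, 54) = 8640; 8326 is not s-gonal.
s = 9: P(9, 49) = 8281 and P(9, 50) = 8625; 8326 is not s-gonal.
s = 10: P(10, 46) = 8326. ✓
s = 12: P(12, 41) = 8241 and P(12, 42) = 8652; 8326 is not s-gonal.
Hits: s ∈ {10} → 1.

1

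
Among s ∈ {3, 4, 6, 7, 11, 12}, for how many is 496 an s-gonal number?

s = 3: P(3, 31) = 496. ✓
s = 4: P(4, 22) = 484 and P(4, 23) = 529; 496 is not s-gonal.
s = 6: P(6, 16) = 496. ✓
s = 7: P(7, 14) = 469 and P(7, 15) = 540; 496 is not s-gonal.
s = 11: P(11, 10) = 415 and P(11, 11) = 506; 496 is not s-gonal.
s = 12: P(12, 10) = 460 and P(12, 11) = 561; 496 is not s-gonal.
Hits: s ∈ {3, 6} → 2.

2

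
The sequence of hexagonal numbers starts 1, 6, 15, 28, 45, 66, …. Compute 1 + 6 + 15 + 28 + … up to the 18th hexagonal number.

4047

Σ i(2i−1) = 2Σi² − Σi over i = 1..18.
Σi = 171 and Σi² = 2109.
2·2109 − 1·171 = 4047.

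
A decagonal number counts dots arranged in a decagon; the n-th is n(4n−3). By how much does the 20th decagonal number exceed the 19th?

Consecutive decagonal numbers differ by 8n − 7: here 8·20 − 7 = 153.

153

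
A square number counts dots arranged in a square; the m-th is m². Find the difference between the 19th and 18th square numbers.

n² − (n−1)² = 2n − 1, so 19² − 18² = 2·19 − 1 = 37.

37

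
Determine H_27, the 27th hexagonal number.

1431

The 27th hexagonal number is n(2n−1) with n = 27.
27·(2·27 − 1) = 27·53 = 1431.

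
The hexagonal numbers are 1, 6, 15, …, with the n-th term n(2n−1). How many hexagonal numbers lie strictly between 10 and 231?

The n-th hexagonal number is n(2n−1).
Smallest index with value > 10: n = 3 (giving 15).
Largest index with value < 231: n = 10 (giving 190).
Indices 3 through 10: 8 terms.

8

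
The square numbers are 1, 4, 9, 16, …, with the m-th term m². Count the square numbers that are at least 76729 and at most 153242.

The n-th square number is n².
Smallest index with value ≥ 76729: n = 277 (giving 76729).
Largest index with value ≤ 153242: n = 391 (giving 152881).
Indices 277 through 391: 115 terms.

115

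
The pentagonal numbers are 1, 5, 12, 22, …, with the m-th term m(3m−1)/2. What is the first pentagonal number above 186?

Solve n(3n−1)/2 > 186 for integer n.
The largest n with value ≤ 186 is 11 (since 176 ≤ 186 < 210), so the first above is n = 12, value 210.

210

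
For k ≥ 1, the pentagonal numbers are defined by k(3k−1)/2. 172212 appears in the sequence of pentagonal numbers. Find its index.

Set n(3n−1)/2 = 172212, giving 3n² − n − 344424 = 0.
So n = (1 + 2033) / 6 = 2034/6 = 339.

339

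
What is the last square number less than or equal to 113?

Solve n² ≤ 113 for integer n.
n = 10 gives 100 ≤ 113, while n = 11 gives 121 > 113; so the answer is 100.

100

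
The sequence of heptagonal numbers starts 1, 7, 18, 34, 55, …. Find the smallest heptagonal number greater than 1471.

Solve n(5n−3)/2 > 1471 for integer n.
The largest n with value ≤ 1471 is 24 (since 1404 ≤ 1471 < 1525), so the first above is n = 25, value 1525.

1525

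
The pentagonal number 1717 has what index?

Set n(3n−1)/2 = 1717, giving 3n² − n − 3434 = 0.
So n = (1 + 203) / 6 = 204/6 = 34.

34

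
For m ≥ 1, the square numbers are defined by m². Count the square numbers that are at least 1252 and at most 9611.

63

The n-th square number is n².
Smallest index with value ≥ 1252: n = 36 (giving 1296).
Largest index with value ≤ 9611: n = 98 (giving 9604).
Indices 36 through 98: 63 terms.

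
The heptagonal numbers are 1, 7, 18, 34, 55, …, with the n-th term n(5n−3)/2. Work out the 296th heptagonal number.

296·(5·296 − 3)/2 = 296·1477/2 = 218596.

218596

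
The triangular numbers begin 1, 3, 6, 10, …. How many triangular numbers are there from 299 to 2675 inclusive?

49

The n-th triangular number is n(n+1)/2.
Smallest index with value ≥ 299: n = 24 (giving 300).
Largest index with value ≤ 2675: n = 72 (giving 2628).
Indices 24 through 72: 49 terms.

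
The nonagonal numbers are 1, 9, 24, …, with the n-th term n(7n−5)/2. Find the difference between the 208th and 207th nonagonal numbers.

Consecutive nonagonal numbers differ by 7n − 6: here 7·208 − 6 = 1450.

1450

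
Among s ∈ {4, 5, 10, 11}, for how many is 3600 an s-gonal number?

s = 4: P(4, 60) = 3600. ✓
s = 5: P(5, 49) = 3577 and P(5, 50) = 3725; 3600 is not s-gonal.
s = 10: P(10, 30) = 3510 and P(10, 31) = 3751; 3600 is not s-gonal.
s = 11: P(11, 28) = 3430 and P(11, 29) = 3683; 3600 is not s-gonal.
Hits: s ∈ {4} → 1.

1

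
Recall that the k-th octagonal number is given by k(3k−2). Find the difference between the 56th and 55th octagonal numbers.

331

Consecutive octagonal numbers differ by 6n − 5: here 6·56 − 5 = 331.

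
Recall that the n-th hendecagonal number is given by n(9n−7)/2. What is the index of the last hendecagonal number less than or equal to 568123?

Solve n(9n−7)/2 ≤ 568123 for integer n.
n = 355 gives 565870 ≤ 568123, while n = 356 gives 569066 > 568123; so the answer is index 355.

355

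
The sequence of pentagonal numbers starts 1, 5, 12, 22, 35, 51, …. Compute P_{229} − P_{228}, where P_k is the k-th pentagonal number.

685

Consecutive pentagonal numbers differ by 3n − 2: here 3·229 − 2 = 685.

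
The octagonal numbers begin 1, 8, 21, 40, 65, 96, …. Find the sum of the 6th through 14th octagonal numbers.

2700

Σ i(3i−2) = 3Σi² − 2Σi over i = 6..14.
Σi = 105 − 15 = 90 and Σi² = 1015 − 55 = 960.
3·960 − 2·90 = 2700.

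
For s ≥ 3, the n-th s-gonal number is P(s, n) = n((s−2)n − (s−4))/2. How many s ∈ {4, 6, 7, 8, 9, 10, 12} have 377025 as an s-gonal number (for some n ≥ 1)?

1

s = 4: P(4, 614) = 376996 and P(4, 615) = 378225; 377025 is not s-gonal.
s = 6: P(6, 434) = 376278 and P(6, 435) = 378015; 377025 is not s-gonal.
s = 7: P(7, 388) = 375778 and P(7, 389) = 377719; 377025 is not s-gonal.
s = 8: P(8, 354) = 375240 and P(8, 355) = 377365; 377025 is not s-gonal.
s = 9: P(9, 328) = 375724 and P(9, 329) = 378021; 377025 is not s-gonal.
s = 10: P(10, 307) = 376075 and P(10, 308) = 378532; 377025 is not s-gonal.
s = 12: P(12, 275) = 377025. ✓
Hits: s ∈ {12} → 1.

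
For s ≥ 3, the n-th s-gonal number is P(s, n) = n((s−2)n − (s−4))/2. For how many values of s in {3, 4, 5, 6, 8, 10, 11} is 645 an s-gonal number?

1

s = 3: P(3, 35) = 630 and P(3, 36) = 666; 645 is not s-gonal.
s = 4: P(4, 25) = 625 and P(4, 26) = 676; 645 is not s-gonal.
s = 5: P(5, 20) = 590 and P(5, 21) = 651; 645 is not s-gonal.
s = 6: P(6, 18) = 630 and P(6, 19) = 703; 645 is not s-gonal.
s = 8: P(8, 15) = 645. ✓
s = 10: P(10, 13) = 637 and P(10, 14) = 742; 645 is not s-gonal.
s = 11: P(11, 12) = 606 and P(11, 13) = 715; 645 is not s-gonal.
Hits: s ∈ {8} → 1.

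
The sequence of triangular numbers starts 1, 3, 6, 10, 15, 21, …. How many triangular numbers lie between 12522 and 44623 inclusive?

The n-th triangular number is n(n+1)/2.
Smallest index with value ≥ 12522: n = 158 (giving 12561).
Largest index with value ≤ 44623: n = 298 (giving 44551).
Indices 158 through 298: 141 terms.

141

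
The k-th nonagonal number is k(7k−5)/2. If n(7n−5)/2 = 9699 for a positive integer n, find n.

53

Set n(7n−5)/2 = 9699, giving 7n² − 5n − 19398 = 0.
So n = (5 + 737) / 14 = 742/14 = 53.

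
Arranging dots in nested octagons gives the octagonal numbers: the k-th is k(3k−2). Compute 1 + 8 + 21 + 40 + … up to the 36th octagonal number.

Σ i(3i−2) = 3Σi² − 2Σi over i = 1..36.
Σi = 666 and Σi² = 16206.
3·16206 − 2·666 = 47286.

47286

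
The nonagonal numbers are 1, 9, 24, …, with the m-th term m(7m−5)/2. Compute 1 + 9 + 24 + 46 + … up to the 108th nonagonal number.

1475424

Σ i(7i−5)/2 = (7Σi² − 5Σi) / 2 over i = 1..108.
Σi = 5886 and Σi² = 425754.
(7·425754 − 5·5886) / 2 = 2950848/2 = 1475424.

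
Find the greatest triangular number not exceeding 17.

15

Solve n(n+1)/2 ≤ 17 for integer n.
n = 5 gives 15 ≤ 17, while n = 6 gives 21 > 17; so the answer is 15.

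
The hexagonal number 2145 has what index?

Set n(2n−1) = 2145, giving 2n² − n − 2145 = 0.
So n = (1 + 131) / 4 = 132/4 = 33.

33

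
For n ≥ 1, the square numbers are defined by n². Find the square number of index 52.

The 52nd square number is n² with n = 52.
52² = 2704.

2704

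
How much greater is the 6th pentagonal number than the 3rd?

6·(3·6 − 1)/2 = 51 and 3·(3·3 − 1)/2 = 12.
Difference: 51 − 12 = 39.

39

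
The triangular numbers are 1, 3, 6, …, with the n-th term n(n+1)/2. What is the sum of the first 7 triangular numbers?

Σ i(i+1)/2 = (Σi² + Σi) / 2 over i = 1..7.
Σi = 28 and Σi² = 140.
(1·140 + 1·28) / 2 = 168/2 = 84.

84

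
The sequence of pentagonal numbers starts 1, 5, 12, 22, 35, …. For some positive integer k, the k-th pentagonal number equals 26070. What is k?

132

Set n(3n−1)/2 = 26070, giving 3n² − n − 52140 = 0.
The discriminant is 1 + 24·26070 = 625681, and √625681 = 791.
So n = (1 + 791) / 6 = 792/6 = 132.
Check: 132·(3·132 − 1)/2 = 26070. ✓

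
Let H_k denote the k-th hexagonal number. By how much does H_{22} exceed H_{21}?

85

Consecutive hexagonal numbers differ by 4n − 3: here 4·22 − 3 = 85.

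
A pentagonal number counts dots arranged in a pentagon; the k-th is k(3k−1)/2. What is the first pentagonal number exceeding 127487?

127750

Solve n(3n−1)/2 > 127487 for integer n.
The largest n with value ≤ 127487 is 291 (since 126876 ≤ 127487 < 127750), so the first above is n = 292, value 127750.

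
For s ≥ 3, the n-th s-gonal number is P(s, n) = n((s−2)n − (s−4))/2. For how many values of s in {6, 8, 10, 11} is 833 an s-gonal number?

s = 6: P(6, 20) = 780 and P(6, 21) = 861; 833 is not s-gonal.
s = 8: P(8, 17) = 833. ✓
s = 10: P(10, 14) = 742 and P(10, 15) = 855; 833 is not s-gonal.
s = 11: P(11, 14) = 833. ✓
Hits: s ∈ {8, 11} → 2.

2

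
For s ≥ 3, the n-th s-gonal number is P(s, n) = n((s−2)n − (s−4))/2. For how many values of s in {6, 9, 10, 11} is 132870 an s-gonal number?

s = 6: P(6, 258) = 132870. ✓
s = 9: P(9, 195) = 132600 and P(9, 196) = 133966; 132870 is not s-gonal.
s = 10: P(10, 182) = 131950 and P(10, 183) = 133407; 132870 is not s-gonal.
s = 11: P(11, 172) = 132526 and P(11, 173) = 134075; 132870 is not s-gonal.
Hits: s ∈ {6} → 1.

1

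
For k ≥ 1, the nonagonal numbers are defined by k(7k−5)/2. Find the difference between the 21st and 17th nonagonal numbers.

522

21·(7·21 − 5)/2 = 1491 and 17·(7·17 − 5)/2 = 969.
Difference: 1491 − 969 = 522.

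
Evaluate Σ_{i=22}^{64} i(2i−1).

170409

Σ i(2i−1) = 2Σi² − Σi over i = 22..64.
Σi = 2080 − 231 = 1849 and Σi² = 89440 − 3311 = 86129.
2·86129 − 1·1849 = 170409.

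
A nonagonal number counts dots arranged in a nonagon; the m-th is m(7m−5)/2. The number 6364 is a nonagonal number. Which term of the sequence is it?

Set n(7n−5)/2 = 6364, giving 7n² − 5n − 12728 = 0.
So n = (5 + 597) / 14 = 602/14 = 43.

43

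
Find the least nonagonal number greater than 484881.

486019

Solve n(7n−5)/2 > 484881 for integer n.
The largest n with value ≤ 484881 is 372 (since 483414 ≤ 484881 < 486019), so the first above is n = 373, value 486019.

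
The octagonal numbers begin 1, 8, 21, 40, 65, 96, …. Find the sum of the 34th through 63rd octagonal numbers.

Σ i(3i−2) = 3Σi² − 2Σi over i = 34..63.
Σi = 2016 − 561 = 1455 and Σi² = 85344 − 12529 = 72815.
3·72815 − 2·1455 = 215535.

215535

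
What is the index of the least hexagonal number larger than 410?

15

Solve n(2n−1) > 410 for integer n.
The largest n with value ≤ 410 is 14 (since 378 ≤ 410 < 435), so the first above is n = 15, value 435.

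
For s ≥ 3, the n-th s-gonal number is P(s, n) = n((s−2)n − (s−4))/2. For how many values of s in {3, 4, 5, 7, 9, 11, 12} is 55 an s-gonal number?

s = 3: P(3, 10) = 55. ✓
s = 4: P(4, 7) = 49 and P(4, 8) = 64; 55 is not s-gonal.
s = 5: P(5, 6) = 51 and P(5, 7) = 70; 55 is not s-gonal.
s = 7: P(7, 5) = 55. ✓
s = 9: P(9, 4) = 46 and P(9, 5) = 75; 55 is not s-gonal.
s = 11: P(11, 3) = 30 and P(11, 4) = 58; 55 is not s-gonal.
s = 12: P(12, 3) = 33 and P(12, 4) = 64; 55 is not s-gonal.
Hits: s ∈ {3, 7} → 2.

2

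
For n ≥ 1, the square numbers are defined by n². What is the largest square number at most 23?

16

Solve n² ≤ 23 for integer n.
n = 4 gives 16 ≤ 23, while n = 5 gives 25 > 23; so the answer is 16.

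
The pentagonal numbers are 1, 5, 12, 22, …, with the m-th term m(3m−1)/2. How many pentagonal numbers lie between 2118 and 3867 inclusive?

13

The n-th pentagonal number is n(3n−1)/2.
Smallest index with value ≥ 2118: n = 38 (giving 2147).
Largest index with value ≤ 3867: n = 50 (giving 3725).
Indices 38 through 50: 13 terms.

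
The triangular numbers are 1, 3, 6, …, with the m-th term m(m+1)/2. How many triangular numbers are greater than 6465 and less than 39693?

The n-th triangular number is n(n+1)/2.
Smallest index with value > 6465: n = 114 (giving 6555).
Largest index with value < 39693: n = 281 (giving 39621).
Indices 114 through 281: 168 terms.

168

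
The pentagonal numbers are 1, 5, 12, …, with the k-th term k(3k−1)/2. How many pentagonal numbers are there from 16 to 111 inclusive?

The n-th pentagonal number is n(3n−1)/2.
Smallest index with value ≥ 16: n = 4 (giving 22).
Largest index with value ≤ 111: n = 8 (giving 92).
Indices 4 through 8: 5 terms.

5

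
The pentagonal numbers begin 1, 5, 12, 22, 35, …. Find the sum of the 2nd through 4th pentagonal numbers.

39

Σ i(3i−1)/2 = (3Σi² − Σi) / 2 over i = 2..4.
Σi = 10 − 1 = 9 and Σi² = 30 − 1 = 29.
(3·29 − 1·9) / 2 = 78/2 = 39.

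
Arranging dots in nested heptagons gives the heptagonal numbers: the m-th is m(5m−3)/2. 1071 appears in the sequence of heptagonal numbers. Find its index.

21

Set n(5n−3)/2 = 1071, giving 5n² − 3n − 2142 = 0.
The discriminant is 9 + 40·1071 = 42849, and √42849 = 207.
So n = (3 + 207) / 10 = 210/10 = 21.
Check: 21·(5·21 − 3)/2 = 1071. ✓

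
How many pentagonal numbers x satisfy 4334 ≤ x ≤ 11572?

The n-th pentagonal number is n(3n−1)/2.
Smallest index with value ≥ 4334: n = 54 (giving 4347).
Largest index with value ≤ 11572: n = 88 (giving 11572).
Indices 54 through 88: 35 terms.

35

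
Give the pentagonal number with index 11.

176

The 11th pentagonal number is n(3n−1)/2 with n = 11.
11·(3·11 − 1)/2 = 11·32/2 = 11·16 = 176.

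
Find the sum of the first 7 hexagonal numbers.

Σ i(2i−1) = 2Σi² − Σi over i = 1..7.
Σi = 28 and Σi² = 140.
2·140 − 1·28 = 252.

252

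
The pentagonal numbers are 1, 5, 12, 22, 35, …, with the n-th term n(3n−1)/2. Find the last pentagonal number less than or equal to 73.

70

Solve n(3n−1)/2 ≤ 73 for integer n.
n = 7 gives 70 ≤ 73, while n = 8 gives 92 > 73; so the answer is 70.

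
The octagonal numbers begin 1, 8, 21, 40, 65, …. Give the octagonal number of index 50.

The 50th octagonal number is n(3n−2) with n = 50.
50·(3·50 − 2) = 50·148 = 7400.

7400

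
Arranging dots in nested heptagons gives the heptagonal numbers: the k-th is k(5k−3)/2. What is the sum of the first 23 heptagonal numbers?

10396

Σ i(5i−3)/2 = (5Σi² − 3Σi) / 2 over i = 1..23.
Σi = 276 and Σi² = 4324.
(5·4324 − 3·276) / 2 = 20792/2 = 10396.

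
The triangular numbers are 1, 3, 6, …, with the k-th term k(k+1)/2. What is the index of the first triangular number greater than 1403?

53

Solve n(n+1)/2 > 1403 for integer n.
The largest n with value ≤ 1403 is 52 (since 1378 ≤ 1403 < 1431), so the first above is n = 53, value 1431.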